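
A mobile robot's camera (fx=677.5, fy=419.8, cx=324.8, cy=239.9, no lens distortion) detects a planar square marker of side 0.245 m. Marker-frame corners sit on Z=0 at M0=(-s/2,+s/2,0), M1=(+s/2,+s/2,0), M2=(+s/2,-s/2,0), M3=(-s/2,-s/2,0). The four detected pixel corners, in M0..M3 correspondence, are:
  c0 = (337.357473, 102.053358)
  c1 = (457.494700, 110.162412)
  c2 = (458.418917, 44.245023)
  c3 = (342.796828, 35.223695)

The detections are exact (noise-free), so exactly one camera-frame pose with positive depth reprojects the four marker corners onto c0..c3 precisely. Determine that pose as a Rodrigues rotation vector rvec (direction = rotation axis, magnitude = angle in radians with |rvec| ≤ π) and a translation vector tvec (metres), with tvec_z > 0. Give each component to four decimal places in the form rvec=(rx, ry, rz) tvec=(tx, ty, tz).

Intrinsics K: fx=677.5, fy=419.8, cx=324.8, cy=239.9
Marker side s = 0.245 m; corners in marker frame (Z=0):
  M0 = (-0.1225, +0.1225, 0)
  M1 = (+0.1225, +0.1225, 0)
  M2 = (+0.1225, -0.1225, 0)
  M3 = (-0.1225, -0.1225, 0)
Detected image corners:
  c0 = (337.357473, 102.053358) px
  c1 = (457.494700, 110.162412) px
  c2 = (458.418917, 44.245023) px
  c3 = (342.796828, 35.223695) px
Planar DLT: solve 8×8 A·h = b for H (H[2,2]=1):
  H  [+511.29666 -74.46417 +399.59585]
  H  [+40.53790 +259.64424 +72.33376]
  H  [+0.07601 -0.15429 +1.00000]
B = K⁻¹H; ‖b₁‖=0.724204, ‖b₂‖=0.724204; λ = 2/(‖b₁‖+‖b₂‖) = 1.380827, sign → tz>0 ⇒ λ=+1.380827
r₁ = λ·B[:,0] = (+0.99177,+0.07336,+0.10496); r₂ = λ·B[:,1] = (-0.04963,+0.97578,-0.21304)
r₃ = r₁×r₂ = (-0.11804,+0.20608,+0.97139); SVD([r₁ r₂ r₃]) → R = UVᵀ:
  R  [+0.99177 -0.04963 -0.11804]
  R  [+0.07336 +0.97578 +0.20608]
  R  [+0.10496 -0.21304 +0.97139]
t = (+0.15244, -0.55117, +1.38083) m
tr R = 2.938938; θ = arccos((tr R − 1)/2) = 0.247741 rad = 14.195°
axis k = ((R−Rᵀ)₃₂, (R−Rᵀ)₁₃, (R−Rᵀ)₂₁) / (2 sinθ) = (-0.854605, -0.454705, +0.250785)
rvec = θ·k = (-0.211721, -0.112649, +0.062130)

rvec=(-0.2117, -0.1126, 0.0621) tvec=(0.1524, -0.5512, 1.3808)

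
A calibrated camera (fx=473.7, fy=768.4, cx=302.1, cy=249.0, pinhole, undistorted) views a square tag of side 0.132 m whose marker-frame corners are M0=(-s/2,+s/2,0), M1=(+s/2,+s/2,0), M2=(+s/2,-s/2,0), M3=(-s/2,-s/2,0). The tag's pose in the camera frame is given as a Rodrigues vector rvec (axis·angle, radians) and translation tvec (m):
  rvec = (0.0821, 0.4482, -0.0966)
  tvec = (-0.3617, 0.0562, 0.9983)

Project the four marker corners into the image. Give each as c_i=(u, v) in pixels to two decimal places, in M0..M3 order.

c0=(112.07, 343.39) c1=(158.45, 341.15) c2=(150.11, 237.67) c3=(103.86, 245.75)

Intrinsics K: fx=473.7, fy=768.4, cx=302.1, cy=249.0
Marker side s = 0.132 m; corners in marker frame (Z=0):
  M0 = (-0.0660, +0.0660, 0)
  M1 = (+0.0660, +0.0660, 0)
  M2 = (+0.0660, -0.0660, 0)
  M3 = (-0.0660, -0.0660, 0)
rvec = (0.0821, 0.4482, -0.0966), |rvec| = θ = 0.46578 rad = 26.687°
Rodrigues: sinθ=0.44912, 1−cosθ=0.10653; R = I + sinθ·[k]× + (1−cosθ)·[k]×²:
    [+0.89678 +0.11121 +0.42827]
    [-0.07508 +0.99211 -0.10042]
    [-0.43606 +0.05790 +0.89805]
t = (-0.3617, 0.0562, 0.9983) m
M0: Pc = R·M0+t = (-0.41355, +0.12663, +1.03090); u = 473.7·(-0.41355)/1.03090 + 302.1 = 112.0747, v = 768.4·(+0.12663)/1.03090 + 249.0 = 343.3889
M1: Pc = R·M1+t = (-0.29517, +0.11672, +0.97334); u = 473.7·(-0.29517)/0.97334 + 302.1 = 158.4472, v = 768.4·(+0.11672)/0.97334 + 249.0 = 341.1473
M2: Pc = R·M2+t = (-0.30985, -0.01423, +0.96570); u = 473.7·(-0.30985)/0.96570 + 302.1 = 150.1093, v = 768.4·(-0.01423)/0.96570 + 249.0 = 237.6739
M3: Pc = R·M3+t = (-0.42823, -0.00432, +1.02326); u = 473.7·(-0.42823)/1.02326 + 302.1 = 103.8594, v = 768.4·(-0.00432)/1.02326 + 249.0 = 245.7529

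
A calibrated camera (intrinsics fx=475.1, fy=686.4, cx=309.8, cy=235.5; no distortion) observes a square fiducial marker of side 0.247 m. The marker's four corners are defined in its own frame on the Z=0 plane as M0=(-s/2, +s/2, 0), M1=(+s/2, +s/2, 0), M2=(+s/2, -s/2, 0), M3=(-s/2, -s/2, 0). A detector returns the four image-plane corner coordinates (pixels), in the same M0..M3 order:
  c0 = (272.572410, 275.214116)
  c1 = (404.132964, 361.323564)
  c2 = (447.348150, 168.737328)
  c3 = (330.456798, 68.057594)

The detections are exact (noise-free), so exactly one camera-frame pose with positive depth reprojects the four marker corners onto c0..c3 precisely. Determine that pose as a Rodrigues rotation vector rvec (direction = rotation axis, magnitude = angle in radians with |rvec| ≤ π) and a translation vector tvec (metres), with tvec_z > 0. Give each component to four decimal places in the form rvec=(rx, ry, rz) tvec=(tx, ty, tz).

Intrinsics K: fx=475.1, fy=686.4, cx=309.8, cy=235.5
Marker side s = 0.247 m; corners in marker frame (Z=0):
  M0 = (-0.1235, +0.1235, 0)
  M1 = (+0.1235, +0.1235, 0)
  M2 = (+0.1235, -0.1235, 0)
  M3 = (-0.1235, -0.1235, 0)
Detected image corners:
  c0 = (272.572410, 275.214116) px
  c1 = (404.132964, 361.323564) px
  c2 = (447.348150, 168.737328) px
  c3 = (330.456798, 68.057594) px
Planar DLT: solve 8×8 A·h = b for H (H[2,2]=1):
  H  [+660.26314 -312.43207 +367.90860]
  H  [+474.33591 +741.93684 +217.13345]
  H  [+0.43569 -0.30079 +1.00000]
B = K⁻¹H; ‖b₁‖=1.305967, ‖b₂‖=1.305967; λ = 2/(‖b₁‖+‖b₂‖) = 0.765716, sign → tz>0 ⇒ λ=+0.765716
r₁ = λ·B[:,0] = (+0.84660,+0.41469,+0.33361); r₂ = λ·B[:,1] = (-0.35336,+0.90669,-0.23032)
r₃ = r₁×r₂ = (-0.39799,+0.07710,+0.91414); SVD([r₁ r₂ r₃]) → R = UVᵀ:
  R  [+0.84660 -0.35336 -0.39799]
  R  [+0.41469 +0.90669 +0.07710]
  R  [+0.33361 -0.23032 +0.91414]
t = (+0.09365, -0.02049, +0.76572) m
tr R = 2.667438; θ = arccos((tr R − 1)/2) = 0.584987 rad = 33.517°
axis k = ((R−Rᵀ)₃₂, (R−Rᵀ)₁₃, (R−Rᵀ)₂₁) / (2 sinθ) = (-0.278366, -0.662458, +0.695458)
rvec = θ·k = (-0.162841, -0.387530, +0.406834)

rvec=(-0.1628, -0.3875, 0.4068) tvec=(0.0937, -0.0205, 0.7657)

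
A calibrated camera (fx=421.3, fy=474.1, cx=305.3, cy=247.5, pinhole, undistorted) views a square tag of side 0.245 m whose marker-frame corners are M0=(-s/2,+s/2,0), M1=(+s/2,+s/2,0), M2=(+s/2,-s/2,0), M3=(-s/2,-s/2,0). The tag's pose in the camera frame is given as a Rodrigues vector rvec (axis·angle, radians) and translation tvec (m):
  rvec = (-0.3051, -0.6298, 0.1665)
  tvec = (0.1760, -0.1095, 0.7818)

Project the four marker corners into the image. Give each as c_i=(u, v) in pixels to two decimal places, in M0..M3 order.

c0=(349.69, 230.58) c1=(443.91, 268.52) c2=(438.35, 143.63) c3=(353.21, 87.35)

Intrinsics K: fx=421.3, fy=474.1, cx=305.3, cy=247.5
Marker side s = 0.245 m; corners in marker frame (Z=0):
  M0 = (-0.1225, +0.1225, 0)
  M1 = (+0.1225, +0.1225, 0)
  M2 = (+0.1225, -0.1225, 0)
  M3 = (-0.1225, -0.1225, 0)
rvec = (-0.3051, -0.6298, 0.1665), |rvec| = θ = 0.71934 rad = 41.215°
Rodrigues: sinθ=0.65889, 1−cosθ=0.24776; R = I + sinθ·[k]× + (1−cosθ)·[k]×²:
    [+0.79681 -0.06050 -0.60120]
    [+0.24451 +0.94216 +0.22925]
    [+0.55255 -0.32967 +0.76551]
t = (0.1760, -0.1095, 0.7818) m
M0: Pc = R·M0+t = (+0.07098, -0.02404, +0.67373); u = 421.3·(+0.07098)/0.67373 + 305.3 = 349.6852, v = 474.1·(-0.02404)/0.67373 + 247.5 = 230.5842
M1: Pc = R·M1+t = (+0.26620, +0.03587, +0.80910); u = 421.3·(+0.26620)/0.80910 + 305.3 = 443.9090, v = 474.1·(+0.03587)/0.80910 + 247.5 = 268.5164
M2: Pc = R·M2+t = (+0.28102, -0.19496, +0.88987); u = 421.3·(+0.28102)/0.88987 + 305.3 = 438.3462, v = 474.1·(-0.19496)/0.88987 + 247.5 = 143.6297
M3: Pc = R·M3+t = (+0.08580, -0.25487, +0.75450); u = 421.3·(+0.08580)/0.75450 + 305.3 = 353.2110, v = 474.1·(-0.25487)/0.75450 + 247.5 = 87.3505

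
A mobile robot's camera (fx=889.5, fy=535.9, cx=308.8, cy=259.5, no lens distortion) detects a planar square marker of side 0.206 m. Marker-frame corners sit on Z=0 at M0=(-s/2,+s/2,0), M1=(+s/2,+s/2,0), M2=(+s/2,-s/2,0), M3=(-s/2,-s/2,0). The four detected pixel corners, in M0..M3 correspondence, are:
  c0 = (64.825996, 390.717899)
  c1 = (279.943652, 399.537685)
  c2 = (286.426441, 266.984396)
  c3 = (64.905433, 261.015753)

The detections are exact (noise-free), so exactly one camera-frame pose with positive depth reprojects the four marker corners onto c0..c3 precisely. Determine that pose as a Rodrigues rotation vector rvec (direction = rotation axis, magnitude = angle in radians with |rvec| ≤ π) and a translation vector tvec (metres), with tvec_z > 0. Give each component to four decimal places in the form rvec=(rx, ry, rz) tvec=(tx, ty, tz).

rvec=(0.1144, 0.0959, 0.0377) tvec=(-0.1259, 0.1090, 0.8232)

Intrinsics K: fx=889.5, fy=535.9, cx=308.8, cy=259.5
Marker side s = 0.206 m; corners in marker frame (Z=0):
  M0 = (-0.1030, +0.1030, 0)
  M1 = (+0.1030, +0.1030, 0)
  M2 = (+0.1030, -0.1030, 0)
  M3 = (-0.1030, -0.1030, 0)
Detected image corners:
  c0 = (64.825996, 390.717899) px
  c1 = (279.943652, 399.537685) px
  c2 = (286.426441, 266.984396) px
  c3 = (64.905433, 261.015753) px
Planar DLT: solve 8×8 A·h = b for H (H[2,2]=1):
  H  [+1039.82859 +8.73480 +172.72568]
  H  [-1.40516 +682.82255 +330.47070]
  H  [-0.11348 +0.14067 +1.00000]
B = K⁻¹H; ‖b₁‖=1.214845, ‖b₂‖=1.214845; λ = 2/(‖b₁‖+‖b₂‖) = 0.823151, sign → tz>0 ⇒ λ=+0.823151
r₁ = λ·B[:,0] = (+0.99470,+0.04308,-0.09341); r₂ = λ·B[:,1] = (-0.03212,+0.99275,+0.11580)
r₃ = r₁×r₂ = (+0.09772,-0.11218,+0.98887); SVD([r₁ r₂ r₃]) → R = UVᵀ:
  R  [+0.99470 -0.03212 +0.09772]
  R  [+0.04308 +0.99275 -0.11218]
  R  [-0.09341 +0.11580 +0.98887]
t = (-0.12592, +0.10901, +0.82315) m
tr R = 2.976320; θ = arccos((tr R − 1)/2) = 0.154037 rad = 8.826°
axis k = ((R−Rᵀ)₃₂, (R−Rᵀ)₁₃, (R−Rᵀ)₂₁) / (2 sinθ) = (+0.742945, +0.622887, +0.245039)
rvec = θ·k = (+0.114441, +0.095948, +0.037745)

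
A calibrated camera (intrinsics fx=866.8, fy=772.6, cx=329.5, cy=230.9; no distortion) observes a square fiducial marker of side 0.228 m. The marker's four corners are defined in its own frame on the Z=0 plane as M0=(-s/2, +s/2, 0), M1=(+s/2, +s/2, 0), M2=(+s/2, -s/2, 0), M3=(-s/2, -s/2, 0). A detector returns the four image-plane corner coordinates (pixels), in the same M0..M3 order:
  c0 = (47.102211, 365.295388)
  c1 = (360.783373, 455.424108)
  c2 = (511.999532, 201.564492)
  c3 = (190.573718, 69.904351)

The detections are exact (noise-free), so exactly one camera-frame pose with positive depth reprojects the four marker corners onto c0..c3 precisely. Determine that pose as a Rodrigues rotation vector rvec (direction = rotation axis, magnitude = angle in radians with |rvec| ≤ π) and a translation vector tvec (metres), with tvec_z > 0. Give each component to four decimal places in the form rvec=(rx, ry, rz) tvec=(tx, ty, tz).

Intrinsics K: fx=866.8, fy=772.6, cx=329.5, cy=230.9
Marker side s = 0.228 m; corners in marker frame (Z=0):
  M0 = (-0.1140, +0.1140, 0)
  M1 = (+0.1140, +0.1140, 0)
  M2 = (+0.1140, -0.1140, 0)
  M3 = (-0.1140, -0.1140, 0)
Detected image corners:
  c0 = (47.102211, 365.295388) px
  c1 = (360.783373, 455.424108) px
  c2 = (511.999532, 201.564492) px
  c3 = (190.573718, 69.904351) px
Planar DLT: solve 8×8 A·h = b for H (H[2,2]=1):
  H  [+1537.08478 -550.28892 +284.13409]
  H  [+625.34967 +1294.44637 +281.81579]
  H  [+0.52224 +0.34929 +1.00000]
B = K⁻¹H; ‖b₁‖=1.783105, ‖b₂‖=1.783105; λ = 2/(‖b₁‖+‖b₂‖) = 0.560820, sign → tz>0 ⇒ λ=+0.560820
r₁ = λ·B[:,0] = (+0.88316,+0.36640,+0.29288); r₂ = λ·B[:,1] = (-0.43050,+0.88108,+0.19589)
r₃ = r₁×r₂ = (-0.18628,-0.29909,+0.93587); SVD([r₁ r₂ r₃]) → R = UVᵀ:
  R  [+0.88316 -0.43050 -0.18628]
  R  [+0.36640 +0.88108 -0.29909]
  R  [+0.29288 +0.19589 +0.93587]
t = (-0.02935, +0.03696, +0.56082) m
tr R = 2.700103; θ = arccos((tr R − 1)/2) = 0.554713 rad = 31.783°
axis k = ((R−Rᵀ)₃₂, (R−Rᵀ)₁₃, (R−Rᵀ)₂₁) / (2 sinθ) = (+0.469882, -0.454876, +0.756505)
rvec = θ·k = (+0.260650, -0.252326, +0.419643)

rvec=(0.2606, -0.2523, 0.4196) tvec=(-0.0294, 0.0370, 0.5608)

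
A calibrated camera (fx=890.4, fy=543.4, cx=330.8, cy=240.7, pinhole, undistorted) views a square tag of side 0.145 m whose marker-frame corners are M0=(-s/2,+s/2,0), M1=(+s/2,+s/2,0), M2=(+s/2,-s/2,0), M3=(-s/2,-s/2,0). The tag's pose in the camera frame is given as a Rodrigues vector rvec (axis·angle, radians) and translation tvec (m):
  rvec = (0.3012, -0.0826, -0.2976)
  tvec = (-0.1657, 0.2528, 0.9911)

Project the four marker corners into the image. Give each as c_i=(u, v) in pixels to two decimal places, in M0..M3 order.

Intrinsics K: fx=890.4, fy=543.4, cx=330.8, cy=240.7
Marker side s = 0.145 m; corners in marker frame (Z=0):
  M0 = (-0.0725, +0.0725, 0)
  M1 = (+0.0725, +0.0725, 0)
  M2 = (+0.0725, -0.0725, 0)
  M3 = (-0.0725, -0.0725, 0)
rvec = (0.3012, -0.0826, -0.2976), |rvec| = θ = 0.43140 rad = 24.718°
Rodrigues: sinθ=0.41815, 1−cosθ=0.09162; R = I + sinθ·[k]× + (1−cosθ)·[k]×²:
    [+0.95304 +0.27621 -0.12419]
    [-0.30070 +0.91174 -0.27984]
    [+0.03593 +0.30405 +0.95198]
t = (-0.1657, 0.2528, 0.9911) m
M0: Pc = R·M0+t = (-0.21477, +0.34070, +1.01054); u = 890.4·(-0.21477)/1.01054 + 330.8 = 141.5626, v = 543.4·(+0.34070)/1.01054 + 240.7 = 423.9068
M1: Pc = R·M1+t = (-0.07658, +0.29710, +1.01575); u = 890.4·(-0.07658)/1.01575 + 330.8 = 263.6707, v = 543.4·(+0.29710)/1.01575 + 240.7 = 399.6411
M2: Pc = R·M2+t = (-0.11663, +0.16490, +0.97166); u = 890.4·(-0.11663)/0.97166 + 330.8 = 223.9244, v = 543.4·(+0.16490)/0.97166 + 240.7 = 332.9189
M3: Pc = R·M3+t = (-0.25482, +0.20850, +0.96645); u = 890.4·(-0.25482)/0.96645 + 330.8 = 96.0318, v = 543.4·(+0.20850)/0.96645 + 240.7 = 357.9318

c0=(141.56, 423.91) c1=(263.67, 399.64) c2=(223.92, 332.92) c3=(96.03, 357.93)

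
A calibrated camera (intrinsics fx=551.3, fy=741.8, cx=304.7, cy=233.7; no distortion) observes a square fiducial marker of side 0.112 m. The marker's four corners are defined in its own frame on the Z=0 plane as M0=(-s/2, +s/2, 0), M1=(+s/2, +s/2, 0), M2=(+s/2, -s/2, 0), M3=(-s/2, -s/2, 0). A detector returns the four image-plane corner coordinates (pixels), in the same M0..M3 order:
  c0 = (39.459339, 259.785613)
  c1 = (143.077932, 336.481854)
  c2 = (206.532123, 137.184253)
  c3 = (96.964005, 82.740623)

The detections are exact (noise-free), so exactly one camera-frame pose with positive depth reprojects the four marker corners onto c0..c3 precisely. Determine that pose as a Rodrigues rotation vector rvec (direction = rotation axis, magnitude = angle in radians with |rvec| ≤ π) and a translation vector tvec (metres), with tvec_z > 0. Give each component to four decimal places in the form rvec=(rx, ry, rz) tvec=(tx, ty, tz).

Intrinsics K: fx=551.3, fy=741.8, cx=304.7, cy=233.7
Marker side s = 0.112 m; corners in marker frame (Z=0):
  M0 = (-0.0560, +0.0560, 0)
  M1 = (+0.0560, +0.0560, 0)
  M2 = (+0.0560, -0.0560, 0)
  M3 = (-0.0560, -0.0560, 0)
Detected image corners:
  c0 = (39.459339, 259.785613) px
  c1 = (143.077932, 336.481854) px
  c2 = (206.532123, 137.184253) px
  c3 = (96.964005, 82.740623) px
Planar DLT: solve 8×8 A·h = b for H (H[2,2]=1):
  H  [+827.11579 -548.68748 +118.58689]
  H  [+375.51021 +1657.22845 +201.72023]
  H  [-1.02656 -0.08411 +1.00000]
B = K⁻¹H; ‖b₁‖=2.453036, ‖b₂‖=2.453036; λ = 2/(‖b₁‖+‖b₂‖) = 0.407658, sign → tz>0 ⇒ λ=+0.407658
r₁ = λ·B[:,0] = (+0.84290,+0.33820,-0.41849); r₂ = λ·B[:,1] = (-0.38678,+0.92154,-0.03429)
r₃ = r₁×r₂ = (+0.37405,+0.19076,+0.90758); SVD([r₁ r₂ r₃]) → R = UVᵀ:
  R  [+0.84290 -0.38678 +0.37405]
  R  [+0.33820 +0.92154 +0.19076]
  R  [-0.41849 -0.03429 +0.90758]
t = (-0.13762, -0.01757, +0.40766) m
tr R = 2.672016; θ = arccos((tr R − 1)/2) = 0.580829 rad = 33.279°
axis k = ((R−Rᵀ)₃₂, (R−Rᵀ)₁₃, (R−Rᵀ)₂₁) / (2 sinθ) = (-0.205066, +0.722175, +0.660614)
rvec = θ·k = (-0.119108, +0.419460, +0.383704)

rvec=(-0.1191, 0.4195, 0.3837) tvec=(-0.1376, -0.0176, 0.4077)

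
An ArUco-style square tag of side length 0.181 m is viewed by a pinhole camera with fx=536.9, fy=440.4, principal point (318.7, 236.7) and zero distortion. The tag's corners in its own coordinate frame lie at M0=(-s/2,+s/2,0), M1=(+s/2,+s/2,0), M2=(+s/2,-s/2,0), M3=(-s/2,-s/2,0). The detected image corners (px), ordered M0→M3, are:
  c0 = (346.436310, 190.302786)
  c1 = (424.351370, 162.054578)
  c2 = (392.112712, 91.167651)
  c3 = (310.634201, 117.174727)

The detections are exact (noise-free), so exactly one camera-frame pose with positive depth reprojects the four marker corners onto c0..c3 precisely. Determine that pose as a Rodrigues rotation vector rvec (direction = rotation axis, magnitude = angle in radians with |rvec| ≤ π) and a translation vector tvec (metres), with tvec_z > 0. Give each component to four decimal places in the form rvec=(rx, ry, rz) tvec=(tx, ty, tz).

rvec=(0.1062, -0.2719, -0.4121) tvec=(0.0990, -0.2290, 1.0472)

Intrinsics K: fx=536.9, fy=440.4, cx=318.7, cy=236.7
Marker side s = 0.181 m; corners in marker frame (Z=0):
  M0 = (-0.0905, +0.0905, 0)
  M1 = (+0.0905, +0.0905, 0)
  M2 = (+0.0905, -0.0905, 0)
  M3 = (-0.0905, -0.0905, 0)
Detected image corners:
  c0 = (346.436310, 190.302786) px
  c1 = (424.351370, 162.054578) px
  c2 = (392.112712, 91.167651) px
  c3 = (310.634201, 117.174727) px
Planar DLT: solve 8×8 A·h = b for H (H[2,2]=1):
  H  [+524.28369 +242.85534 +369.43723]
  H  [-117.95788 +418.67014 +140.38205]
  H  [+0.22830 +0.14957 +1.00000]
B = K⁻¹H; ‖b₁‖=0.954935, ‖b₂‖=0.954935; λ = 2/(‖b₁‖+‖b₂‖) = 1.047191, sign → tz>0 ⇒ λ=+1.047191
r₁ = λ·B[:,0] = (+0.88067,-0.40898,+0.23908); r₂ = λ·B[:,1] = (+0.38070,+0.91134,+0.15663)
r₃ = r₁×r₂ = (-0.28194,-0.04693,+0.95828); SVD([r₁ r₂ r₃]) → R = UVᵀ:
  R  [+0.88067 +0.38070 -0.28194]
  R  [-0.40898 +0.91134 -0.04693]
  R  [+0.23908 +0.15663 +0.95828]
t = (+0.09896, -0.22903, +1.04719) m
tr R = 2.750290; θ = arccos((tr R − 1)/2) = 0.505061 rad = 28.938°
axis k = ((R−Rᵀ)₃₂, (R−Rᵀ)₁₃, (R−Rᵀ)₂₁) / (2 sinθ) = (+0.210349, -0.538396, -0.816017)
rvec = θ·k = (+0.106239, -0.271922, -0.412138)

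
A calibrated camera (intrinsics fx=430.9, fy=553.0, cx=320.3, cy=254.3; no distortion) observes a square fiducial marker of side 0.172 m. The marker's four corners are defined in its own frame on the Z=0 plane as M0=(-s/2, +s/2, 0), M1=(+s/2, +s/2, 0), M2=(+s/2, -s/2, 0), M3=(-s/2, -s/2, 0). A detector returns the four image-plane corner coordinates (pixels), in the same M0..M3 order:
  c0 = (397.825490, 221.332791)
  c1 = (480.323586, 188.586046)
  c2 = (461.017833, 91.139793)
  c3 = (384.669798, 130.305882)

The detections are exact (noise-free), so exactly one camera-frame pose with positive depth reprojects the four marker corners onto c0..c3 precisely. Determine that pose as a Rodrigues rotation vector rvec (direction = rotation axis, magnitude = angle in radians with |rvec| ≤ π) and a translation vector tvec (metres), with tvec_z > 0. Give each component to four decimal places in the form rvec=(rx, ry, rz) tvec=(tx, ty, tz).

Intrinsics K: fx=430.9, fy=553.0, cx=320.3, cy=254.3
Marker side s = 0.172 m; corners in marker frame (Z=0):
  M0 = (-0.0860, +0.0860, 0)
  M1 = (+0.0860, +0.0860, 0)
  M2 = (+0.0860, -0.0860, 0)
  M3 = (-0.0860, -0.0860, 0)
Detected image corners:
  c0 = (397.825490, 221.332791) px
  c1 = (480.323586, 188.586046) px
  c2 = (461.017833, 91.139793) px
  c3 = (384.669798, 130.305882) px
Planar DLT: solve 8×8 A·h = b for H (H[2,2]=1):
  H  [+234.22911 -54.07203 +428.92116]
  H  [-292.74093 +492.97264 +157.26746]
  H  [-0.52675 -0.34255 +1.00000]
B = K⁻¹H; ‖b₁‖=1.111024, ‖b₂‖=1.111024; λ = 2/(‖b₁‖+‖b₂‖) = 0.900071, sign → tz>0 ⇒ λ=+0.900071
r₁ = λ·B[:,0] = (+0.84168,-0.25845,-0.47411); r₂ = λ·B[:,1] = (+0.11624,+0.94415,-0.30832)
r₃ = r₁×r₂ = (+0.52732,+0.20440,+0.82472); SVD([r₁ r₂ r₃]) → R = UVᵀ:
  R  [+0.84168 +0.11624 +0.52732]
  R  [-0.25845 +0.94415 +0.20440]
  R  [-0.47411 -0.30832 +0.82472]
t = (+0.22689, -0.15793, +0.90007) m
tr R = 2.610550; θ = arccos((tr R − 1)/2) = 0.634657 rad = 36.363°
axis k = ((R−Rᵀ)₃₂, (R−Rᵀ)₁₃, (R−Rᵀ)₂₁) / (2 sinθ) = (-0.432384, +0.844513, -0.315977)
rvec = θ·k = (-0.274416, +0.535976, -0.200537)

rvec=(-0.2744, 0.5360, -0.2005) tvec=(0.2269, -0.1579, 0.9001)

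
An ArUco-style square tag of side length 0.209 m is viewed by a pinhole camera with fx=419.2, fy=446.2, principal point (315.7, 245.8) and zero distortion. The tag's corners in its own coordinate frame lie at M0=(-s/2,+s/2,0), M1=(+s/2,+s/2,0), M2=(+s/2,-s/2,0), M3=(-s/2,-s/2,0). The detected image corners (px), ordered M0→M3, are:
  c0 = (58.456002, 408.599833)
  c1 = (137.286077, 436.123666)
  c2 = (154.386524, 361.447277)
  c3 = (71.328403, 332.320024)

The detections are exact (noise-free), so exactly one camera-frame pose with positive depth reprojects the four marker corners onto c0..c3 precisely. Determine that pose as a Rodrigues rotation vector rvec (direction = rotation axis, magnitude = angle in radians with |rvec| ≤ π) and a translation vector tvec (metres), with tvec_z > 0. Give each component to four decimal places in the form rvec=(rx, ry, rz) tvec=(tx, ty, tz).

Intrinsics K: fx=419.2, fy=446.2, cx=315.7, cy=245.8
Marker side s = 0.209 m; corners in marker frame (Z=0):
  M0 = (-0.1045, +0.1045, 0)
  M1 = (+0.1045, +0.1045, 0)
  M2 = (+0.1045, -0.1045, 0)
  M3 = (-0.1045, -0.1045, 0)
Detected image corners:
  c0 = (58.456002, 408.599833) px
  c1 = (137.286077, 436.123666) px
  c2 = (154.386524, 361.447277) px
  c3 = (71.328403, 332.320024) px
Planar DLT: solve 8×8 A·h = b for H (H[2,2]=1):
  H  [+387.80026 -45.23685 +105.19854]
  H  [+138.25192 +457.78559 +385.62456]
  H  [+0.00734 +0.25128 +1.00000]
B = K⁻¹H; ‖b₁‖=0.969108, ‖b₂‖=0.969108; λ = 2/(‖b₁‖+‖b₂‖) = 1.031877, sign → tz>0 ⇒ λ=+1.031877
r₁ = λ·B[:,0] = (+0.94888,+0.31555,+0.00758); r₂ = λ·B[:,1] = (-0.30663,+0.91583,+0.25929)
r₃ = r₁×r₂ = (+0.07488,-0.24836,+0.96577); SVD([r₁ r₂ r₃]) → R = UVᵀ:
  R  [+0.94888 -0.30663 +0.07488]
  R  [+0.31555 +0.91583 -0.24836]
  R  [+0.00758 +0.25929 +0.96577]
t = (-0.51816, +0.32336, +1.03188) m
tr R = 2.830480; θ = arccos((tr R − 1)/2) = 0.414693 rad = 23.760°
axis k = ((R−Rᵀ)₃₂, (R−Rᵀ)₁₃, (R−Rᵀ)₂₁) / (2 sinθ) = (+0.629987, +0.083525, +0.772101)
rvec = θ·k = (+0.261251, +0.034637, +0.320185)

rvec=(0.2613, 0.0346, 0.3202) tvec=(-0.5182, 0.3234, 1.0319)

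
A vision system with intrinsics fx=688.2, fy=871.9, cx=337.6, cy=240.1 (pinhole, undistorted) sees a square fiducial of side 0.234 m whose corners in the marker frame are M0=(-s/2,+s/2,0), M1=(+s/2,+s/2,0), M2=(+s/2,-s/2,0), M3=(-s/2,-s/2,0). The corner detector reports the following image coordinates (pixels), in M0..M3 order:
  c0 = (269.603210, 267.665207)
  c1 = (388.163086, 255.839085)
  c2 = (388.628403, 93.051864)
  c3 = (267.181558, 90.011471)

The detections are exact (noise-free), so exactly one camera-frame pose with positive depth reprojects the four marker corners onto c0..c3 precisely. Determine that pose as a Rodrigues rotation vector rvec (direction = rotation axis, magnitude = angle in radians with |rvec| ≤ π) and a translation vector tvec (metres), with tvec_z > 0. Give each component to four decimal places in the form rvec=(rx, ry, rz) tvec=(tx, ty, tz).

Intrinsics K: fx=688.2, fy=871.9, cx=337.6, cy=240.1
Marker side s = 0.234 m; corners in marker frame (Z=0):
  M0 = (-0.1170, +0.1170, 0)
  M1 = (+0.1170, +0.1170, 0)
  M2 = (+0.1170, -0.1170, 0)
  M3 = (-0.1170, -0.1170, 0)
Detected image corners:
  c0 = (269.603210, 267.665207) px
  c1 = (388.163086, 255.839085) px
  c2 = (388.628403, 93.051864) px
  c3 = (267.181558, 90.011471) px
Planar DLT: solve 8×8 A·h = b for H (H[2,2]=1):
  H  [+636.17613 +36.66500 +331.03802]
  H  [+47.23987 +743.66055 +177.53859]
  H  [+0.37581 +0.09975 +1.00000]
B = K⁻¹H; ‖b₁‖=0.831468, ‖b₂‖=0.831468; λ = 2/(‖b₁‖+‖b₂‖) = 1.202692, sign → tz>0 ⇒ λ=+1.202692
r₁ = λ·B[:,0] = (+0.89005,-0.05930,+0.45198); r₂ = λ·B[:,1] = (+0.00523,+0.99276,+0.11996)
r₃ = r₁×r₂ = (-0.45583,-0.10441,+0.88392); SVD([r₁ r₂ r₃]) → R = UVᵀ:
  R  [+0.89005 +0.00523 -0.45583]
  R  [-0.05930 +0.99276 -0.10441]
  R  [+0.45198 +0.11996 +0.88392]
t = (-0.01147, -0.08630, +1.20269) m
tr R = 2.766742; θ = arccos((tr R − 1)/2) = 0.487790 rad = 27.948°
axis k = ((R−Rᵀ)₃₂, (R−Rᵀ)₁₃, (R−Rᵀ)₂₁) / (2 sinθ) = (+0.239373, -0.968484, -0.068842)
rvec = θ·k = (+0.116764, -0.472416, -0.033580)

rvec=(0.1168, -0.4724, -0.0336) tvec=(-0.0115, -0.0863, 1.2027)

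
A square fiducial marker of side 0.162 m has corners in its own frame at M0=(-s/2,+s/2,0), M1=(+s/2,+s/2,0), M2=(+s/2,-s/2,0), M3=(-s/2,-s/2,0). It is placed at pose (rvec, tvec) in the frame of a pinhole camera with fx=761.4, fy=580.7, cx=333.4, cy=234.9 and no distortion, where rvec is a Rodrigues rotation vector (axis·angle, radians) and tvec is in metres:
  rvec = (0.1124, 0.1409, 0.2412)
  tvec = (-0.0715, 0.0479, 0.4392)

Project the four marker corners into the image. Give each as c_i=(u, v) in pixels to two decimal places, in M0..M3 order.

c0=(55.18, 369.02) c1=(312.18, 427.77) c2=(378.81, 220.51) c3=(106.63, 168.59)

Intrinsics K: fx=761.4, fy=580.7, cx=333.4, cy=234.9
Marker side s = 0.162 m; corners in marker frame (Z=0):
  M0 = (-0.0810, +0.0810, 0)
  M1 = (+0.0810, +0.0810, 0)
  M2 = (+0.0810, -0.0810, 0)
  M3 = (-0.0810, -0.0810, 0)
rvec = (0.1124, 0.1409, 0.2412), |rvec| = θ = 0.30110 rad = 17.252°
Rodrigues: sinθ=0.29658, 1−cosθ=0.04499; R = I + sinθ·[k]× + (1−cosθ)·[k]×²:
    [+0.96128 -0.22971 +0.15223]
    [+0.24543 +0.96486 -0.09384]
    [-0.12533 +0.12757 +0.98388]
t = (-0.0715, 0.0479, 0.4392) m
M0: Pc = R·M0+t = (-0.16797, +0.10617, +0.45968); u = 761.4·(-0.16797)/0.45968 + 333.4 = 55.1821, v = 580.7·(+0.10617)/0.45968 + 234.9 = 369.0248
M1: Pc = R·M1+t = (-0.01224, +0.14593, +0.43938); u = 761.4·(-0.01224)/0.43938 + 333.4 = 312.1840, v = 580.7·(+0.14593)/0.43938 + 234.9 = 427.7701
M2: Pc = R·M2+t = (+0.02497, -0.01037, +0.41872); u = 761.4·(+0.02497)/0.41872 + 333.4 = 378.8065, v = 580.7·(-0.01037)/0.41872 + 234.9 = 220.5129
M3: Pc = R·M3+t = (-0.13076, -0.05013, +0.43902); u = 761.4·(-0.13076)/0.43902 + 333.4 = 106.6251, v = 580.7·(-0.05013)/0.43902 + 234.9 = 168.5870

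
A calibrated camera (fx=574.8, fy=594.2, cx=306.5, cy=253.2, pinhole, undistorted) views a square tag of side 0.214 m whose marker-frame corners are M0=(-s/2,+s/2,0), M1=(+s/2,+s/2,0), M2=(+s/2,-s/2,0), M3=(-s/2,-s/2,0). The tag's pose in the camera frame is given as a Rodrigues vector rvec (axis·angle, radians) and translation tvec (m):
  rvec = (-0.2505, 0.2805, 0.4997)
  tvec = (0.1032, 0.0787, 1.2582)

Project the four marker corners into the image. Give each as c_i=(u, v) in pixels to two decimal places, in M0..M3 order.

Intrinsics K: fx=574.8, fy=594.2, cx=306.5, cy=253.2
Marker side s = 0.214 m; corners in marker frame (Z=0):
  M0 = (-0.1070, +0.1070, 0)
  M1 = (+0.1070, +0.1070, 0)
  M2 = (+0.1070, -0.1070, 0)
  M3 = (-0.1070, -0.1070, 0)
rvec = (-0.2505, 0.2805, 0.4997), |rvec| = θ = 0.62540 rad = 35.833°
Rodrigues: sinθ=0.58543, 1−cosθ=0.18927; R = I + sinθ·[k]× + (1−cosθ)·[k]×²:
    [+0.84109 -0.50176 +0.20200]
    [+0.43375 +0.84880 +0.30231]
    [-0.32314 -0.16666 +0.93156]
t = (0.1032, 0.0787, 1.2582) m
M0: Pc = R·M0+t = (-0.04049, +0.12311, +1.27494); u = 574.8·(-0.04049)/1.27494 + 306.5 = 288.2476, v = 594.2·(+0.12311)/1.27494 + 253.2 = 310.5766
M1: Pc = R·M1+t = (+0.13951, +0.21593, +1.20579); u = 574.8·(+0.13951)/1.20579 + 306.5 = 373.0037, v = 594.2·(+0.21593)/1.20579 + 253.2 = 359.6095
M2: Pc = R·M2+t = (+0.24689, +0.03429, +1.24146); u = 574.8·(+0.24689)/1.24146 + 306.5 = 420.8089, v = 594.2·(+0.03429)/1.24146 + 253.2 = 269.6123
M3: Pc = R·M3+t = (+0.06689, -0.05853, +1.31061); u = 574.8·(+0.06689)/1.31061 + 306.5 = 335.8369, v = 594.2·(-0.05853)/1.31061 + 253.2 = 226.6623

c0=(288.25, 310.58) c1=(373.00, 359.61) c2=(420.81, 269.61) c3=(335.84, 226.66)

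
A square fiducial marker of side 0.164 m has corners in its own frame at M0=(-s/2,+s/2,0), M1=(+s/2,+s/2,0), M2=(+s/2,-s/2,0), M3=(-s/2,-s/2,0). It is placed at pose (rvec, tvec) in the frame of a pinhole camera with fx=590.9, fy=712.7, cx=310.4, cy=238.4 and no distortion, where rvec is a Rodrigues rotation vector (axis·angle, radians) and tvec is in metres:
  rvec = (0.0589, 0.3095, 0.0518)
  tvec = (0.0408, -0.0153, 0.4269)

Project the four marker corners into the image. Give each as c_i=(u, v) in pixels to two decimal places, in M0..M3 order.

Intrinsics K: fx=590.9, fy=712.7, cx=310.4, cy=238.4
Marker side s = 0.164 m; corners in marker frame (Z=0):
  M0 = (-0.0820, +0.0820, 0)
  M1 = (+0.0820, +0.0820, 0)
  M2 = (+0.0820, -0.0820, 0)
  M3 = (-0.0820, -0.0820, 0)
rvec = (0.0589, 0.3095, 0.0518), |rvec| = θ = 0.31928 rad = 18.294°
Rodrigues: sinθ=0.31389, 1−cosθ=0.05054; R = I + sinθ·[k]× + (1−cosθ)·[k]×²:
    [+0.95118 -0.04189 +0.30578]
    [+0.05996 +0.99695 -0.04996]
    [-0.30276 +0.06585 +0.95079]
t = (0.0408, -0.0153, 0.4269) m
M0: Pc = R·M0+t = (-0.04063, +0.06153, +0.45713); u = 590.9·(-0.04063)/0.45713 + 310.4 = 257.8780, v = 712.7·(+0.06153)/0.45713 + 238.4 = 334.3354
M1: Pc = R·M1+t = (+0.11536, +0.07137, +0.40747); u = 590.9·(+0.11536)/0.40747 + 310.4 = 477.6928, v = 712.7·(+0.07137)/0.40747 + 238.4 = 363.2254
M2: Pc = R·M2+t = (+0.12223, -0.09213, +0.39667); u = 590.9·(+0.12223)/0.39667 + 310.4 = 492.4804, v = 712.7·(-0.09213)/0.39667 + 238.4 = 72.8657
M3: Pc = R·M3+t = (-0.03376, -0.10197, +0.44633); u = 590.9·(-0.03376)/0.44633 + 310.4 = 265.7017, v = 712.7·(-0.10197)/0.44633 + 238.4 = 75.5780

c0=(257.88, 334.34) c1=(477.69, 363.23) c2=(492.48, 72.87) c3=(265.70, 75.58)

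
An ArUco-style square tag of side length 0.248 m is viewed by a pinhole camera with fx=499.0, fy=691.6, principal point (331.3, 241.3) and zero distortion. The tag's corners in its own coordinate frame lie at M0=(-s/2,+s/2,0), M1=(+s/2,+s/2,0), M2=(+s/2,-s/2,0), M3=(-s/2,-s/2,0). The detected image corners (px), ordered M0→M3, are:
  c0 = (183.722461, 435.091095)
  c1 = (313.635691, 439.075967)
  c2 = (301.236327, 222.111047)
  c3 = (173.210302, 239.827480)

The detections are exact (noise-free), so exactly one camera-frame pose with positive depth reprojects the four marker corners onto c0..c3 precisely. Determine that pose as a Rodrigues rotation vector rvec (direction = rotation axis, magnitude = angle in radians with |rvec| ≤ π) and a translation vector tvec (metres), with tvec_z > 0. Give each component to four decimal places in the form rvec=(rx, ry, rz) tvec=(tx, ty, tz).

rvec=(-0.0030, 0.3630, -0.0824) tvec=(-0.1533, 0.1117, 0.8336)

Intrinsics K: fx=499.0, fy=691.6, cx=331.3, cy=241.3
Marker side s = 0.248 m; corners in marker frame (Z=0):
  M0 = (-0.1240, +0.1240, 0)
  M1 = (+0.1240, +0.1240, 0)
  M2 = (+0.1240, -0.1240, 0)
  M3 = (-0.1240, -0.1240, 0)
Detected image corners:
  c0 = (183.722461, 435.091095) px
  c1 = (313.635691, 439.075967) px
  c2 = (301.236327, 222.111047) px
  c3 = (173.210302, 239.827480) px
Planar DLT: solve 8×8 A·h = b for H (H[2,2]=1):
  H  [+416.71271 +40.83399 +239.53573]
  H  [-169.84602 +821.70724 +333.93611]
  H  [-0.42525 -0.02123 +1.00000]
B = K⁻¹H; ‖b₁‖=1.199563, ‖b₂‖=1.199563; λ = 2/(‖b₁‖+‖b₂‖) = 0.833637, sign → tz>0 ⇒ λ=+0.833637
r₁ = λ·B[:,0] = (+0.93153,-0.08104,-0.35451); r₂ = λ·B[:,1] = (+0.07997,+0.99664,-0.01770)
r₃ = r₁×r₂ = (+0.35475,-0.01186,+0.93489); SVD([r₁ r₂ r₃]) → R = UVᵀ:
  R  [+0.93153 +0.07997 +0.35475]
  R  [-0.08104 +0.99664 -0.01186]
  R  [-0.35451 -0.01770 +0.93489]
t = (-0.15330, +0.11166, +0.83364) m
tr R = 2.863060; θ = arccos((tr R − 1)/2) = 0.372198 rad = 21.325°
axis k = ((R−Rᵀ)₃₂, (R−Rᵀ)₁₃, (R−Rᵀ)₂₁) / (2 sinθ) = (-0.008024, +0.975157, -0.221370)
rvec = θ·k = (-0.002986, +0.362952, -0.082393)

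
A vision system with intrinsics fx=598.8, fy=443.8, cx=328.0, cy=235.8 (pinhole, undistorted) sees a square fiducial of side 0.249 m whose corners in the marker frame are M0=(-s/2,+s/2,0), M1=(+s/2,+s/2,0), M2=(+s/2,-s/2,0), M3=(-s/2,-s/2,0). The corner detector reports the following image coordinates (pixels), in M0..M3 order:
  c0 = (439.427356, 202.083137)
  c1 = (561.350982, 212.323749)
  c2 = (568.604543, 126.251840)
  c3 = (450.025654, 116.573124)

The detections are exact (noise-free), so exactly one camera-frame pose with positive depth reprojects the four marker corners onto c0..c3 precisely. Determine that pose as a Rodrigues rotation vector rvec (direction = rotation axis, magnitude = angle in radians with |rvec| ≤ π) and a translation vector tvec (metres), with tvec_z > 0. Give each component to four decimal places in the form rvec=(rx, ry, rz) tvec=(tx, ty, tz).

Intrinsics K: fx=598.8, fy=443.8, cx=328.0, cy=235.8
Marker side s = 0.249 m; corners in marker frame (Z=0):
  M0 = (-0.1245, +0.1245, 0)
  M1 = (+0.1245, +0.1245, 0)
  M2 = (+0.1245, -0.1245, 0)
  M3 = (-0.1245, -0.1245, 0)
Detected image corners:
  c0 = (439.427356, 202.083137) px
  c1 = (561.350982, 212.323749) px
  c2 = (568.604543, 126.251840) px
  c3 = (450.025654, 116.573124) px
Planar DLT: solve 8×8 A·h = b for H (H[2,2]=1):
  H  [+476.16762 -92.74818 +504.81577]
  H  [+37.81041 +326.02487 +163.69796]
  H  [-0.01322 -0.11269 +1.00000]
B = K⁻¹H; ‖b₁‖=0.807836, ‖b₂‖=0.807836; λ = 2/(‖b₁‖+‖b₂‖) = 1.237876, sign → tz>0 ⇒ λ=+1.237876
r₁ = λ·B[:,0] = (+0.99333,+0.11416,-0.01637); r₂ = λ·B[:,1] = (-0.11533,+0.98348,-0.13949)
r₃ = r₁×r₂ = (+0.00017,+0.14045,+0.99009); SVD([r₁ r₂ r₃]) → R = UVᵀ:
  R  [+0.99333 -0.11533 +0.00017]
  R  [+0.11416 +0.98348 +0.14045]
  R  [-0.01637 -0.13949 +0.99009]
t = (+0.36552, -0.20111, +1.23788) m
tr R = 2.966900; θ = arccos((tr R − 1)/2) = 0.182186 rad = 10.438°
axis k = ((R−Rᵀ)₃₂, (R−Rᵀ)₁₃, (R−Rᵀ)₂₁) / (2 sinθ) = (-0.772551, +0.045642, +0.633310)
rvec = θ·k = (-0.140748, +0.008315, +0.115380)

rvec=(-0.1407, 0.0083, 0.1154) tvec=(0.3655, -0.2011, 1.2379)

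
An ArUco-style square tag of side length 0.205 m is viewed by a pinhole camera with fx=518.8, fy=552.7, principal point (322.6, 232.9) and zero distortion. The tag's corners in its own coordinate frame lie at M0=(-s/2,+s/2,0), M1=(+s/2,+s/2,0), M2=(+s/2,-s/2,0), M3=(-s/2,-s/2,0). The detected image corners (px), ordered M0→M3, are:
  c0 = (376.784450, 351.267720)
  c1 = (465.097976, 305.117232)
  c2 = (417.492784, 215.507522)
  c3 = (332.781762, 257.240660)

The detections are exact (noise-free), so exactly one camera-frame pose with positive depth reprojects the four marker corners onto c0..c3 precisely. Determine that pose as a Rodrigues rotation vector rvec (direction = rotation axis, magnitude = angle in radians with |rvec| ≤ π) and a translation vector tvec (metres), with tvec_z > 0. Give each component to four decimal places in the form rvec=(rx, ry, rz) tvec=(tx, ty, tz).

rvec=(-0.3117, -0.0551, -0.4412) tvec=(0.1582, 0.0945, 1.0900)

Intrinsics K: fx=518.8, fy=552.7, cx=322.6, cy=232.9
Marker side s = 0.205 m; corners in marker frame (Z=0):
  M0 = (-0.1025, +0.1025, 0)
  M1 = (+0.1025, +0.1025, 0)
  M2 = (+0.1025, -0.1025, 0)
  M3 = (-0.1025, -0.1025, 0)
Detected image corners:
  c0 = (376.784450, 351.267720) px
  c1 = (465.097976, 305.117232) px
  c2 = (417.492784, 215.507522) px
  c3 = (332.781762, 257.240660) px
Planar DLT: solve 8×8 A·h = b for H (H[2,2]=1):
  H  [+465.43220 +119.56528 +397.91238]
  H  [-183.10145 +374.04140 +280.80716]
  H  [+0.10968 -0.26120 +1.00000]
B = K⁻¹H; ‖b₁‖=0.917423, ‖b₂‖=0.917423; λ = 2/(‖b₁‖+‖b₂‖) = 1.090009, sign → tz>0 ⇒ λ=+1.090009
r₁ = λ·B[:,0] = (+0.90354,-0.41148,+0.11955); r₂ = λ·B[:,1] = (+0.42825,+0.85764,-0.28471)
r₃ = r₁×r₂ = (+0.01462,+0.30844,+0.95113); SVD([r₁ r₂ r₃]) → R = UVᵀ:
  R  [+0.90354 +0.42825 +0.01462]
  R  [-0.41148 +0.85764 +0.30844]
  R  [+0.11955 -0.28471 +0.95113]
t = (+0.15823, +0.09448, +1.09001) m
tr R = 2.712313; θ = arccos((tr R − 1)/2) = 0.543011 rad = 31.112°
axis k = ((R−Rᵀ)₃₂, (R−Rᵀ)₁₃, (R−Rᵀ)₂₁) / (2 sinθ) = (-0.573964, -0.101535, -0.812561)
rvec = θ·k = (-0.311669, -0.055135, -0.441230)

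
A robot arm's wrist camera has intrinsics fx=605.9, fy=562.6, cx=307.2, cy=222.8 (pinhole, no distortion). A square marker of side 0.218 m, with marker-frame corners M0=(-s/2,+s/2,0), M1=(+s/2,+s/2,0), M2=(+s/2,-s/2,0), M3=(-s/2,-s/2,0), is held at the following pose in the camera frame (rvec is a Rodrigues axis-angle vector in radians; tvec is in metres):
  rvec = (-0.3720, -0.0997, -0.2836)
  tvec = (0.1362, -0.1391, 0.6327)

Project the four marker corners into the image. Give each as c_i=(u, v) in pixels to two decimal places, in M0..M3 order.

Intrinsics K: fx=605.9, fy=562.6, cx=307.2, cy=222.8
Marker side s = 0.218 m; corners in marker frame (Z=0):
  M0 = (-0.1090, +0.1090, 0)
  M1 = (+0.1090, +0.1090, 0)
  M2 = (+0.1090, -0.1090, 0)
  M3 = (-0.1090, -0.1090, 0)
rvec = (-0.3720, -0.0997, -0.2836), |rvec| = θ = 0.47828 rad = 27.404°
Rodrigues: sinθ=0.46025, 1−cosθ=0.11221; R = I + sinθ·[k]× + (1−cosθ)·[k]×²:
    [+0.95567 +0.29110 -0.04419]
    [-0.25472 +0.89266 +0.37185]
    [+0.14769 -0.34411 +0.92724]
t = (0.1362, -0.1391, 0.6327) m
M0: Pc = R·M0+t = (+0.06376, -0.01404, +0.57909); u = 605.9·(+0.06376)/0.57909 + 307.2 = 373.9139, v = 562.6·(-0.01404)/0.57909 + 222.8 = 209.1642
M1: Pc = R·M1+t = (+0.27210, -0.06956, +0.61129); u = 605.9·(+0.27210)/0.61129 + 307.2 = 576.8988, v = 562.6·(-0.06956)/0.61129 + 222.8 = 158.7771
M2: Pc = R·M2+t = (+0.20864, -0.26416, +0.68631); u = 605.9·(+0.20864)/0.68631 + 307.2 = 491.3941, v = 562.6·(-0.26416)/0.68631 + 222.8 = 6.2511
M3: Pc = R·M3+t = (+0.00030, -0.20864, +0.65411); u = 605.9·(+0.00030)/0.65411 + 307.2 = 307.4794, v = 562.6·(-0.20864)/0.65411 + 222.8 = 43.3519

c0=(373.91, 209.16) c1=(576.90, 158.78) c2=(491.39, 6.25) c3=(307.48, 43.35)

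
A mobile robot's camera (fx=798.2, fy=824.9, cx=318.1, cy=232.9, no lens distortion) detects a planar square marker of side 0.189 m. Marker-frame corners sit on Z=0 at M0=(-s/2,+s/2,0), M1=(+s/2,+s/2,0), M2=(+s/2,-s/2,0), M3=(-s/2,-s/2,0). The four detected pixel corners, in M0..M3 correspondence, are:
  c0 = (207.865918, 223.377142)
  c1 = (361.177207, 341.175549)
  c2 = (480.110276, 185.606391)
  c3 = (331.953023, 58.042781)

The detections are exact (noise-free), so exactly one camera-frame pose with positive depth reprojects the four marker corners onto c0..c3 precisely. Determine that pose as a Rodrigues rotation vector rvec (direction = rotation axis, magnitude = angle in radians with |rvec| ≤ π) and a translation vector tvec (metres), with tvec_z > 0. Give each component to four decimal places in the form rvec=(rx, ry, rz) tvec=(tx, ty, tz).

Intrinsics K: fx=798.2, fy=824.9, cx=318.1, cy=232.9
Marker side s = 0.189 m; corners in marker frame (Z=0):
  M0 = (-0.0945, +0.0945, 0)
  M1 = (+0.0945, +0.0945, 0)
  M2 = (+0.0945, -0.0945, 0)
  M3 = (-0.0945, -0.0945, 0)
Detected image corners:
  c0 = (207.865918, 223.377142) px
  c1 = (361.177207, 341.175549) px
  c2 = (480.110276, 185.606391) px
  c3 = (331.953023, 58.042781) px
Planar DLT: solve 8×8 A·h = b for H (H[2,2]=1):
  H  [+895.93379 -625.73900 +347.02559]
  H  [+706.53130 +858.08958 +204.07035]
  H  [+0.28480 +0.04867 +1.00000]
B = K⁻¹H; ‖b₁‖=1.304378, ‖b₂‖=1.304378; λ = 2/(‖b₁‖+‖b₂‖) = 0.766649, sign → tz>0 ⇒ λ=+0.766649
r₁ = λ·B[:,0] = (+0.77351,+0.59499,+0.21834); r₂ = λ·B[:,1] = (-0.61587,+0.78696,+0.03731)
r₃ = r₁×r₂ = (-0.14963,-0.16333,+0.97516); SVD([r₁ r₂ r₃]) → R = UVᵀ:
  R  [+0.77351 -0.61587 -0.14963]
  R  [+0.59499 +0.78696 -0.16333]
  R  [+0.21834 +0.03731 +0.97516]
t = (+0.02778, -0.02679, +0.76665) m
tr R = 2.535624; θ = arccos((tr R − 1)/2) = 0.695378 rad = 39.842°
axis k = ((R−Rᵀ)₃₂, (R−Rᵀ)₁₃, (R−Rᵀ)₂₁) / (2 sinθ) = (+0.156589, -0.287173, +0.944993)
rvec = θ·k = (+0.108889, -0.199693, +0.657127)

rvec=(0.1089, -0.1997, 0.6571) tvec=(0.0278, -0.0268, 0.7666)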